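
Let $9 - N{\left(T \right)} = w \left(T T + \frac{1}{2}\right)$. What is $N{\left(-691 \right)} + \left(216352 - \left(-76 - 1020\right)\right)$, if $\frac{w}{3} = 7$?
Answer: $- \frac{19619309}{2} \approx -9.8096 \cdot 10^{6}$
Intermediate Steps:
$w = 21$ ($w = 3 \cdot 7 = 21$)
$N{\left(T \right)} = - \frac{3}{2} - 21 T^{2}$ ($N{\left(T \right)} = 9 - 21 \left(T T + \frac{1}{2}\right) = 9 - 21 \left(T^{2} + \frac{1}{2}\right) = 9 - 21 \left(\frac{1}{2} + T^{2}\right) = 9 - \left(\frac{21}{2} + 21 T^{2}\right) = - \frac{3}{2} - 21 T^{2}$)
$N{\left(-691 \right)} + \left(216352 - \left(-76 - 1020\right)\right) = \left(- \frac{3}{2} - 21 \left(-691\right)^{2}\right) + \left(216352 - \left(-76 - 1020\right)\right) = \left(- \frac{3}{2} - 10027101\right) + \left(216352 - \left(-76 - 1020\right)\right) = \left(- \frac{3}{2} - 10027101\right) + \left(216352 - -1096\right) = - \frac{20054205}{2} + \left(216352 + 1096\right) = - \frac{20054205}{2} + 217448 = - \frac{19619309}{2}$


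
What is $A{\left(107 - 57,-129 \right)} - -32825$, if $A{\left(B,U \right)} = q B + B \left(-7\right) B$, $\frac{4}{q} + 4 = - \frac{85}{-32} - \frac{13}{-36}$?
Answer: $\frac{4279375}{283} \approx 15121.0$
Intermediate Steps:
$q = - \frac{1152}{283}$ ($q = \frac{4}{-4 - \left(- \frac{85}{32} - \frac{13}{36}\right)} = \frac{4}{-4 - - \frac{869}{288}} = \frac{4}{-4 + \left(\frac{85}{32} + \frac{13}{36}\right)} = \frac{4}{-4 + \frac{869}{288}} = \frac{4}{- \frac{283}{288}} = 4 \left(- \frac{288}{283}\right) = - \frac{1152}{283} \approx -4.0707$)
$A{\left(B,U \right)} = - 7 B^{2} - \frac{1152 B}{283}$ ($A{\left(B,U \right)} = - \frac{1152 B}{283} + B \left(-7\right) B = - \frac{1152 B}{283} + - 7 B B = - \frac{1152 B}{283} - 7 B^{2} = - 7 B^{2} - \frac{1152 B}{283}$)
$A{\left(107 - 57,-129 \right)} - -32825 = - \frac{\left(107 - 57\right) \left(1152 + 1981 \left(107 - 57\right)\right)}{283} - -32825 = \left(- \frac{1}{283}\right) 50 \left(1152 + 1981 \cdot 50\right) + 32825 = \left(- \frac{1}{283}\right) 50 \left(1152 + 99050\right) + 32825 = \left(- \frac{1}{283}\right) 50 \cdot 100202 + 32825 = - \frac{5010100}{283} + 32825 = \frac{4279375}{283}$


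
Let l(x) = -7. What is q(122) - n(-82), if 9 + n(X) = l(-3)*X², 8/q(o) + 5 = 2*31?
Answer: 2683397/57 ≈ 47077.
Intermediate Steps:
q(o) = 8/57 (q(o) = 8/(-5 + 2*31) = 8/(-5 + 62) = 8/57)
n(X) = -9 - 7*X²
q(122) - n(-82) = 8/57 - (-9 - 7*(-82)²) = 8/57 - (-9 - 7*6724) = 8/57 - (-9 - 47068) = 8/57 - 1*(-47077) = 8/57 + 47077 = 2683397/57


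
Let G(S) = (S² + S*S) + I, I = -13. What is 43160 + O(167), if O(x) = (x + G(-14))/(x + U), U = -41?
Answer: 129493/3 ≈ 43164.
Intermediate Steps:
G(S) = -13 + 2*S² (G(S) = (S² + S*S) - 13 = (S² + S²) - 13 = 2*S² - 13 = -13 + 2*S²)
O(x) = (379 + x)/(-41 + x) (O(x) = (x + (-13 + 2*(-14)²))/(x - 41) = (x + (-13 + 2*196))/(-41 + x) = (x + (-13 + 392))/(-41 + x) = (x + 379)/(-41 + x) = (379 + x)/(-41 + x))
43160 + O(167) = 43160 + (379 + 167)/(-41 + 167) = 43160 + 546/126 = 43160 + (1/126)*546 = 43160 + 13/3 = 129493/3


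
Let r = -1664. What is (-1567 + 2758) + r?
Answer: -473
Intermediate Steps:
(-1567 + 2758) + r = (-1567 + 2758) - 1664 = 1191 - 1664 = -473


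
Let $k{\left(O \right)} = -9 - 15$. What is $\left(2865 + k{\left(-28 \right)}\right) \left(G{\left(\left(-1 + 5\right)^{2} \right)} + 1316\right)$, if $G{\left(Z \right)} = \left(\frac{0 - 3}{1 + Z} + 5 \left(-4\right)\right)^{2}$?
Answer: $\frac{1414741293}{289} \approx 4.8953 \cdot 10^{6}$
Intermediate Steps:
$G{\left(Z \right)} = \left(-20 - \frac{3}{1 + Z}\right)^{2}$ ($G{\left(Z \right)} = \left(- \frac{3}{1 + Z} - 20\right)^{2} = \left(-20 - \frac{3}{1 + Z}\right)^{2}$)
$k{\left(O \right)} = -24$
$\left(2865 + k{\left(-28 \right)}\right) \left(G{\left(\left(-1 + 5\right)^{2} \right)} + 1316\right) = \left(2865 - 24\right) \left(\frac{\left(23 + 20 \left(-1 + 5\right)^{2}\right)^{2}}{\left(1 + \left(-1 + 5\right)^{2}\right)^{2}} + 1316\right) = 2841 \left(\frac{\left(23 + 20 \cdot 4^{2}\right)^{2}}{\left(1 + 4^{2}\right)^{2}} + 1316\right) = 2841 \left(\frac{\left(23 + 20 \cdot 16\right)^{2}}{\left(1 + 16\right)^{2}} + 1316\right) = 2841 \left(\frac{\left(23 + 320\right)^{2}}{289} + 1316\right) = 2841 \left(\frac{343^{2}}{289} + 1316\right) = 2841 \left(\frac{1}{289} \cdot 117649 + 1316\right) = 2841 \left(\frac{117649}{289} + 1316\right) = 2841 \cdot \frac{497973}{289} = \frac{1414741293}{289}$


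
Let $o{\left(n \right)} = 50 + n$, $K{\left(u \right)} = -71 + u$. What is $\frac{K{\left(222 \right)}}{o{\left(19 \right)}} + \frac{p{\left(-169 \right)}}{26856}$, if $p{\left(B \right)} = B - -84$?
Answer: $\frac{1349797}{617688} \approx 2.1852$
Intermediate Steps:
$p{\left(B \right)} = 84 + B$ ($p{\left(B \right)} = B + 84 = 84 + B$)
$\frac{K{\left(222 \right)}}{o{\left(19 \right)}} + \frac{p{\left(-169 \right)}}{26856} = \frac{-71 + 222}{50 + 19} + \frac{84 - 169}{26856} = \frac{151}{69} - \frac{85}{26856} = \frac{1349797}{617688}$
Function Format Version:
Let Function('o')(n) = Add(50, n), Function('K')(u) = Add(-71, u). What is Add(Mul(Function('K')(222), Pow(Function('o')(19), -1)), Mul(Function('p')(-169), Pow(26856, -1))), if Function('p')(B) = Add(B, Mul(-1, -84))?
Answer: Rational(1349797, 617688) ≈ 2.1852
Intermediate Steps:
Function('p')(B) = Add(84, B) (Function('p')(B) = Add(B, 84) = Add(84, B))
Add(Mul(Function('K')(222), Pow(Function('o')(19), -1)), Mul(Function('p')(-169), Pow(26856, -1))) = Add(Mul(Add(-71, 222), Pow(Add(50, 19), -1)), Mul(Add(84, -169), Pow(26856, -1))) = Add(Mul(151, Pow(69, -1)), Mul(-85, Rational(1, 26856))) = Add(Mul(151, Rational(1, 69)), Rational(-85, 26856)) = Add(Rational(151, 69), Rational(-85, 26856)) = Rational(1349797, 617688)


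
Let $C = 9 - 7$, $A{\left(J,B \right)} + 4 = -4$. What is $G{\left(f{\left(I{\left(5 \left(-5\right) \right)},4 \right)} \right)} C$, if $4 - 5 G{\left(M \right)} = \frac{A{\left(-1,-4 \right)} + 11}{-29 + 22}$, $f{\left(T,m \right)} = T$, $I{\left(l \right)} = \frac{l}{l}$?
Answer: $\frac{62}{35} \approx 1.7714$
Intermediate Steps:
$A{\left(J,B \right)} = -8$ ($A{\left(J,B \right)} = -4 - 4 = -8$)
$I{\left(l \right)} = 1$
$G{\left(M \right)} = \frac{31}{35}$ ($G{\left(M \right)} = \frac{4}{5} - \frac{\left(-8 + 11\right) \frac{1}{-29 + 22}}{5} = \frac{4}{5} - \frac{3 \frac{1}{-7}}{5} = \frac{4}{5} - \frac{3 \left(- \frac{1}{7}\right)}{5} = \frac{4}{5} - - \frac{3}{35} = \frac{4}{5} + \frac{3}{35} = \frac{31}{35}$)
$C = 2$
$G{\left(f{\left(I{\left(5 \left(-5\right) \right)},4 \right)} \right)} C = \frac{31}{35} \cdot 2 = \frac{62}{35}$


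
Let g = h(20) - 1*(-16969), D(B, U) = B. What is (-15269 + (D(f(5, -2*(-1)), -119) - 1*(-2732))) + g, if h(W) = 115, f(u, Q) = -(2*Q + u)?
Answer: 4538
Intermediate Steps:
f(u, Q) = -u - 2*Q (f(u, Q) = -(u + 2*Q) = -u - 2*Q)
g = 17084 (g = 115 - 1*(-16969) = 115 + 16969 = 17084)
(-15269 + (D(f(5, -2*(-1)), -119) - 1*(-2732))) + g = (-15269 + ((-1*5 - (-4)*(-1)) - 1*(-2732))) + 17084 = (-15269 + ((-5 - 2*2) + 2732)) + 17084 = (-15269 + ((-5 - 4) + 2732)) + 17084 = (-15269 + (-9 + 2732)) + 17084 = (-15269 + 2723) + 17084 = -12546 + 17084 = 4538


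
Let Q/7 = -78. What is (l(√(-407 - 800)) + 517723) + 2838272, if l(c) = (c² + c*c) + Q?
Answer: 3353035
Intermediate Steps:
Q = -546 (Q = 7*(-78) = -546)
l(c) = -546 + 2*c² (l(c) = (c² + c*c) - 546 = (c² + c²) - 546 = 2*c² - 546 = -546 + 2*c²)
(l(√(-407 - 800)) + 517723) + 2838272 = ((-546 + 2*(√(-407 - 800))²) + 517723) + 2838272 = ((-546 + 2*(√(-1207))²) + 517723) + 2838272 = ((-546 + 2*(I*√1207)²) + 517723) + 2838272 = ((-546 + 2*(-1207)) + 517723) + 2838272 = ((-546 - 2414) + 517723) + 2838272 = (-2960 + 517723) + 2838272 = 514763 + 2838272 = 3353035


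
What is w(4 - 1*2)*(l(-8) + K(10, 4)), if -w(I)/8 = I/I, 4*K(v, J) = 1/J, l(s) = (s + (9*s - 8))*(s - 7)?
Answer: -21121/2 ≈ -10561.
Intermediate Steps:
l(s) = (-8 + 10*s)*(-7 + s) (l(s) = (s + (-8 + 9*s))*(-7 + s) = (-8 + 10*s)*(-7 + s))
K(v, J) = 1/(4*J)
w(I) = -8 (w(I) = -8*I/I = -8*1 = -8)
w(4 - 1*2)*(l(-8) + K(10, 4)) = -8*((56 - 78*(-8) + 10*(-8)²) + (¼)/4) = -8*((56 + 624 + 10*64) + (¼)*(¼)) = -8*((56 + 624 + 640) + 1/16) = -8*(1320 + 1/16) = -8*21121/16 = -21121/2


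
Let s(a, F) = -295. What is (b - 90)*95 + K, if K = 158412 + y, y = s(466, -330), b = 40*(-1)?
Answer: 145767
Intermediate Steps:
b = -40
y = -295
K = 158117 (K = 158412 - 295 = 158117)
(b - 90)*95 + K = (-40 - 90)*95 + 158117 = -130*95 + 158117 = -12350 + 158117 = 145767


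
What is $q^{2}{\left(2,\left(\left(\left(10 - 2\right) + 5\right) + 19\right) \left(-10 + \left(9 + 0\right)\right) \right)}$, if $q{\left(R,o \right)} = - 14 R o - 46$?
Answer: $722500$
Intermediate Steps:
$q{\left(R,o \right)} = -46 - 14 R o$ ($q{\left(R,o \right)} = - 14 R o - 46 = -46 - 14 R o$)
$q^{2}{\left(2,\left(\left(\left(10 - 2\right) + 5\right) + 19\right) \left(-10 + \left(9 + 0\right)\right) \right)} = \left(-46 - 28 \left(\left(\left(10 - 2\right) + 5\right) + 19\right) \left(-10 + \left(9 + 0\right)\right)\right)^{2} = \left(-46 - 28 \left(\left(8 + 5\right) + 19\right) \left(-10 + 9\right)\right)^{2} = \left(-46 - 28 \left(13 + 19\right) \left(-1\right)\right)^{2} = \left(-46 - 28 \cdot 32 \left(-1\right)\right)^{2} = \left(-46 - 28 \left(-32\right)\right)^{2} = \left(-46 + 896\right)^{2} = 850^{2} = 722500$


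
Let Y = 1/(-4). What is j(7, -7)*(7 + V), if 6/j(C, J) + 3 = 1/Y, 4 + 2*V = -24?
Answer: 6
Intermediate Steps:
V = -14 (V = -2 + (1/2)*(-24) = -2 - 12 = -14)
Y = -1/4 ≈ -0.25000
j(C, J) = -6/7 (j(C, J) = 6/(-3 + 1/(-1/4)) = 6/(-3 - 4) = 6/(-7) = 6*(-1/7) = -6/7)
j(7, -7)*(7 + V) = -6*(7 - 14)/7 = -6/7*(-7) = 6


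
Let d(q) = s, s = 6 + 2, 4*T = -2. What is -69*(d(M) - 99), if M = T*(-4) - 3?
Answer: 6279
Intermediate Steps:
T = -1/2 (T = (1/4)*(-2) = -1/2 ≈ -0.50000)
M = -1 (M = -1/2*(-4) - 3 = 2 - 3 = -1)
s = 8
d(q) = 8
-69*(d(M) - 99) = -69*(8 - 99) = -69*(-91) = 6279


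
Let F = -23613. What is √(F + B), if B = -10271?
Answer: 2*I*√8471 ≈ 184.08*I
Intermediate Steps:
√(F + B) = √(-23613 - 10271) = √(-33884) = 2*I*√8471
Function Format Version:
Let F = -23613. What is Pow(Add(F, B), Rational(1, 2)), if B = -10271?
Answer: Mul(2, I, Pow(8471, Rational(1, 2))) ≈ Mul(184.08, I)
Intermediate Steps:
Pow(Add(F, B), Rational(1, 2)) = Pow(Add(-23613, -10271), Rational(1, 2)) = Pow(-33884, Rational(1, 2)) = Mul(2, I, Pow(8471, Rational(1, 2)))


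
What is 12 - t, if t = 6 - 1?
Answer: 7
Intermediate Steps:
t = 5
12 - t = 12 - 1*5 = 12 - 5 = 7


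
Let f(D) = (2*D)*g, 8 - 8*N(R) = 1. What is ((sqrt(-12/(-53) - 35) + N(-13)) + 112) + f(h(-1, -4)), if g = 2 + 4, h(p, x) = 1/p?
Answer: 807/8 + I*sqrt(97679)/53 ≈ 100.88 + 5.8969*I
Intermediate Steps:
g = 6
N(R) = 7/8 (N(R) = 1 - 1/8*1 = 1 - 1/8 = 7/8)
f(D) = 12*D (f(D) = (2*D)*6 = 12*D)
((sqrt(-12/(-53) - 35) + N(-13)) + 112) + f(h(-1, -4)) = ((sqrt(-12/(-53) - 35) + 7/8) + 112) + 12/(-1) = ((sqrt(-12*(-1/53) - 35) + 7/8) + 112) + 12*(-1) = ((sqrt(12/53 - 35) + 7/8) + 112) - 12 = ((sqrt(-1843/53) + 7/8) + 112) - 12 = ((I*sqrt(97679)/53 + 7/8) + 112) - 12 = ((7/8 + I*sqrt(97679)/53) + 112) - 12 = (903/8 + I*sqrt(97679)/53) - 12 = 807/8 + I*sqrt(97679)/53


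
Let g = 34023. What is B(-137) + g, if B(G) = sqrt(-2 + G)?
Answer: 34023 + I*sqrt(139) ≈ 34023.0 + 11.79*I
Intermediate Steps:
B(-137) + g = sqrt(-2 - 137) + 34023 = sqrt(-139) + 34023 = I*sqrt(139) + 34023 = 34023 + I*sqrt(139)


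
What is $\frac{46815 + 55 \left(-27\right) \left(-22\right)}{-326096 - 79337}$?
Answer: $- \frac{11355}{57919} \approx -0.19605$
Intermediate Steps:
$\frac{46815 + 55 \left(-27\right) \left(-22\right)}{-326096 - 79337} = \frac{46815 - -32670}{-405433} = \left(46815 + 32670\right) \left(- \frac{1}{405433}\right) = 79485 \left(- \frac{1}{405433}\right) = - \frac{11355}{57919}$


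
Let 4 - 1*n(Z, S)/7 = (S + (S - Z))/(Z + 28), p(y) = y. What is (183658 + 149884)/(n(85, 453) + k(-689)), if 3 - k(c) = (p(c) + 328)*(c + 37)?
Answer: -18845123/13299640 ≈ -1.4170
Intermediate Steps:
n(Z, S) = 28 - 7*(-Z + 2*S)/(28 + Z) (n(Z, S) = 28 - 7*(S + (S - Z))/(Z + 28) = 28 - 7*(-Z + 2*S)/(28 + Z))
k(c) = 3 - (37 + c)*(328 + c) (k(c) = 3 - (c + 328)*(c + 37) = 3 - (328 + c)*(37 + c) = 3 - (37 + c)*(328 + c))
(183658 + 149884)/(n(85, 453) + k(-689)) = (183658 + 149884)/(7*(112 - 2*453 + 5*85)/(28 + 85) + (-12133 - 1*(-689)² - 365*(-689))) = 333542/(7*(112 - 906 + 425)/113 + (-12133 - 1*474721 + 251485)) = 333542/(7*(1/113)*(-369) + (-12133 - 474721 + 251485)) = 333542/(-2583/113 - 235369) = 333542/(-26599280/113) = 333542*(-113/26599280) = -18845123/13299640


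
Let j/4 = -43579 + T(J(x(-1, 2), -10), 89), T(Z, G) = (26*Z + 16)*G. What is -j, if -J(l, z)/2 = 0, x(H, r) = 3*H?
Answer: 168620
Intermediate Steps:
J(l, z) = 0 (J(l, z) = -2*0 = 0)
T(Z, G) = G*(16 + 26*Z) (T(Z, G) = (16 + 26*Z)*G = G*(16 + 26*Z))
j = -168620 (j = 4*(-43579 + 2*89*(8 + 13*0)) = 4*(-43579 + 2*89*(8 + 0)) = 4*(-43579 + 2*89*8) = 4*(-43579 + 1424) = 4*(-42155) = -168620)
-j = -1*(-168620) = 168620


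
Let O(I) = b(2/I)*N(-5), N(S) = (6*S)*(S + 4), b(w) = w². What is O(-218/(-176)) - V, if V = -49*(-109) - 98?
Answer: -61362803/11881 ≈ -5164.8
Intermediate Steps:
V = 5243 (V = 5341 - 98 = 5243)
N(S) = 6*S*(4 + S) (N(S) = (6*S)*(4 + S) = 6*S*(4 + S))
O(I) = 120/I² (O(I) = (2/I)²*(6*(-5)*(4 - 5)) = (4/I²)*(6*(-5)*(-1)) = (4/I²)*30 = 120/I²)
O(-218/(-176)) - V = 120/(-218/(-176))² - 1*5243 = 120/(-218*(-1/176))² - 5243 = 120/(109/88)² - 5243 = 120*(7744/11881) - 5243 = 929280/11881 - 5243 = -61362803/11881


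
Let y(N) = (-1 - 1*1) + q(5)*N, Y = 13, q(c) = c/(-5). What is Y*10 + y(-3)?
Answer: 131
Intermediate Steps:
q(c) = -c/5 (q(c) = c*(-⅕) = -c/5)
y(N) = -2 - N (y(N) = (-1 - 1*1) + (-⅕*5)*N = (-1 - 1) - N = -2 - N)
Y*10 + y(-3) = 13*10 + (-2 - 1*(-3)) = 130 + (-2 + 3) = 130 + 1 = 131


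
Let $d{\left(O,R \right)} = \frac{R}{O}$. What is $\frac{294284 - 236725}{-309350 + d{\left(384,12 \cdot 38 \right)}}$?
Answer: $- \frac{920944}{4949581} \approx -0.18606$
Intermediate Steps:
$\frac{294284 - 236725}{-309350 + d{\left(384,12 \cdot 38 \right)}} = \frac{294284 - 236725}{-309350 + \frac{12 \cdot 38}{384}} = \frac{57559}{-309350 + 456 \cdot \frac{1}{384}} = \frac{57559}{-309350 + \frac{19}{16}} = \frac{57559}{- \frac{4949581}{16}} = 57559 \left(- \frac{16}{4949581}\right) = - \frac{920944}{4949581}$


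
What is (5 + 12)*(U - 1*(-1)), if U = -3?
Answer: -34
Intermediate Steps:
(5 + 12)*(U - 1*(-1)) = (5 + 12)*(-3 - 1*(-1)) = 17*(-3 + 1) = 17*(-2) = -34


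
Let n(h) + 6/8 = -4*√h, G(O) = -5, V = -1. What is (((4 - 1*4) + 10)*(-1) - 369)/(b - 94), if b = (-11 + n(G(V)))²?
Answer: 6064*I/(575*I + 1504*√5) ≈ 0.29954 + 1.7519*I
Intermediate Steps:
n(h) = -¾ - 4*√h
b = (-47/4 - 4*I*√5)² (b = (-11 + (-¾ - 4*I*√5))² = (-47/4 - 4*I*√5)² ≈ 58.063 + 210.19*I)
(((4 - 1*4) + 10)*(-1) - 369)/(b - 94) = (((4 - 1*4) + 10)*(-1) - 369)/((929/16 + 94*I*√5) - 94) = (((4 - 4) + 10)*(-1) - 369)/(-575/16 + 94*I*√5) = ((0 + 10)*(-1) - 369)/(-575/16 + 94*I*√5) = (10*(-1) - 369)/(-575/16 + 94*I*√5) = (-10 - 369)/(-575/16 + 94*I*√5) = -379/(-575/16 + 94*I*√5)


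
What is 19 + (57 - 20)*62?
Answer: 2313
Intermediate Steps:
19 + (57 - 20)*62 = 19 + 37*62 = 19 + 2294 = 2313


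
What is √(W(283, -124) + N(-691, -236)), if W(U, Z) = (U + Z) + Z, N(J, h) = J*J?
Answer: 2*√119379 ≈ 691.03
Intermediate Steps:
N(J, h) = J²
W(U, Z) = U + 2*Z
√(W(283, -124) + N(-691, -236)) = √((283 + 2*(-124)) + (-691)²) = √((283 - 248) + 477481) = √(35 + 477481) = √477516 = 2*√119379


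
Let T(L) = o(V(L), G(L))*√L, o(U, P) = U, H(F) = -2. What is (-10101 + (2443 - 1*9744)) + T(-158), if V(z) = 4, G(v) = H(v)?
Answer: -17402 + 4*I*√158 ≈ -17402.0 + 50.279*I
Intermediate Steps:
G(v) = -2
T(L) = 4*√L
(-10101 + (2443 - 1*9744)) + T(-158) = (-10101 + (2443 - 1*9744)) + 4*√(-158) = (-10101 + (2443 - 9744)) + 4*(I*√158) = (-10101 - 7301) + 4*I*√158 = -17402 + 4*I*√158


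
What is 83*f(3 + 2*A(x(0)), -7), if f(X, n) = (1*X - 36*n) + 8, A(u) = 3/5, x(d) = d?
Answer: 109643/5 ≈ 21929.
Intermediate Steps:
A(u) = ⅗ (A(u) = 3*(⅕) = ⅗)
f(X, n) = 8 + X - 36*n (f(X, n) = (X - 36*n) + 8 = 8 + X - 36*n)
83*f(3 + 2*A(x(0)), -7) = 83*(8 + (3 + 2*(⅗)) - 36*(-7)) = 83*(8 + (3 + 6/5) + 252) = 83*(8 + 21/5 + 252) = 83*(1321/5) = 109643/5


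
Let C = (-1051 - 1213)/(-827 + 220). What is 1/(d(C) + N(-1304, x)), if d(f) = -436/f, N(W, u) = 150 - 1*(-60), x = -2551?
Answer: 566/52697 ≈ 0.010741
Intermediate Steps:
N(W, u) = 210 (N(W, u) = 150 + 60 = 210)
C = 2264/607 (C = -2264/(-607) = -2264*(-1/607) = 2264/607 ≈ 3.7298)
1/(d(C) + N(-1304, x)) = 1/(-436/2264/607 + 210) = 1/(-436*607/2264 + 210) = 1/(-66163/566 + 210) = 1/(52697/566) = 566/52697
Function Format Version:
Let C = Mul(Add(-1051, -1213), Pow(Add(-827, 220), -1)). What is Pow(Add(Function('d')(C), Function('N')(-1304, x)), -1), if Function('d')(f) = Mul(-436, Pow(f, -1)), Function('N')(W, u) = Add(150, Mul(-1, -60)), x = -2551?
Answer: Rational(566, 52697) ≈ 0.010741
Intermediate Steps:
Function('N')(W, u) = 210 (Function('N')(W, u) = Add(150, 60) = 210)
C = Rational(2264, 607) (C = Mul(-2264, Pow(-607, -1)) = Mul(-2264, Rational(-1, 607)) = Rational(2264, 607) ≈ 3.7298)
Pow(Add(Function('d')(C), Function('N')(-1304, x)), -1) = Pow(Add(Mul(-436, Pow(Rational(2264, 607), -1)), 210), -1) = Pow(Add(Mul(-436, Rational(607, 2264)), 210), -1) = Pow(Add(Rational(-66163, 566), 210), -1) = Pow(Rational(52697, 566), -1) = Rational(566, 52697)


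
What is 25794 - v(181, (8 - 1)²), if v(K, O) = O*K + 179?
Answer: 16746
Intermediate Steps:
v(K, O) = 179 + K*O (v(K, O) = K*O + 179 = 179 + K*O)
25794 - v(181, (8 - 1)²) = 25794 - (179 + 181*(8 - 1)²) = 25794 - (179 + 181*7²) = 25794 - (179 + 181*49) = 25794 - (179 + 8869) = 25794 - 1*9048 = 25794 - 9048 = 16746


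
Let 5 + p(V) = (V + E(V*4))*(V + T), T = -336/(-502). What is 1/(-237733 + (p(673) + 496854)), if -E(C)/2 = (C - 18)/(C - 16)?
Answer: 167919/119415449504 ≈ 1.4062e-6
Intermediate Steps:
E(C) = -2*(-18 + C)/(-16 + C) (E(C) = -2*(C - 18)/(C - 16) = -2*(-18 + C)/(-16 + C))
T = 168/251 (T = -336*(-1/502) = 168/251 ≈ 0.66932)
p(V) = -5 + (168/251 + V)*(V + 2*(18 - 4*V)/(-16 + 4*V)) (p(V) = -5 + (V + 2*(18 - V*4)/(-16 + V*4))*(V + 168/251) = -5 + (V + 2*(18 - 4*V)/(-16 + 4*V))*(168/251 + V) = -5 + (168/251 + V)*(V + 2*(18 - 4*V)/(-16 + 4*V)))
1/(-237733 + (p(673) + 496854)) = 1/(-237733 + ((6532 - 1338*673**2 - 4*673 + 251*673**3)/(251*(-4 + 673)) + 496854)) = 1/(-237733 + ((1/251)*(6532 - 1338*452929 - 2692 + 251*304821217)/669 + 496854)) = 1/(-237733 + ((1/251)*(1/669)*(6532 - 606019002 - 2692 + 76510125467) + 496854)) = 1/(-237733 + ((1/251)*(1/669)*75904110305 + 496854)) = 1/(-237733 + (75904110305/167919 + 496854)) = 1/(-237733 + 159335337131/167919) = 1/(119415449504/167919) = 167919/119415449504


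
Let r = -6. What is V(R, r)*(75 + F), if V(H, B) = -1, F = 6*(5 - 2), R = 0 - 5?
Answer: -93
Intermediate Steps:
R = -5
F = 18 (F = 6*3 = 18)
V(R, r)*(75 + F) = -(75 + 18) = -1*93 = -93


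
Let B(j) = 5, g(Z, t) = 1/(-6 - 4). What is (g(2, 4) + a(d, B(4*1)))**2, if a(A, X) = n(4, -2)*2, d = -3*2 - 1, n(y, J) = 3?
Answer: 3481/100 ≈ 34.810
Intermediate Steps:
g(Z, t) = -1/10 (g(Z, t) = 1/(-10) = -1/10)
d = -7 (d = -6 - 1 = -7)
a(A, X) = 6 (a(A, X) = 3*2 = 6)
(g(2, 4) + a(d, B(4*1)))**2 = (-1/10 + 6)**2 = (59/10)**2 = 3481/100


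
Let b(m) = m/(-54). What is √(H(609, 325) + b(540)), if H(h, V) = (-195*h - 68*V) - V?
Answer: I*√141190 ≈ 375.75*I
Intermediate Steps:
b(m) = -m/54 (b(m) = m*(-1/54) = -m/54)
H(h, V) = -195*h - 69*V
√(H(609, 325) + b(540)) = √((-195*609 - 69*325) - 1/54*540) = √((-118755 - 22425) - 10) = √(-141180 - 10) = √(-141190) = I*√141190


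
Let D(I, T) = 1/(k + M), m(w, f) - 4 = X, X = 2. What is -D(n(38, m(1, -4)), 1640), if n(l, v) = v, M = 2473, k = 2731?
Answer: -1/5204 ≈ -0.00019216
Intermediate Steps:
m(w, f) = 6 (m(w, f) = 4 + 2 = 6)
D(I, T) = 1/5204 (D(I, T) = 1/(2731 + 2473) = 1/5204)
-D(n(38, m(1, -4)), 1640) = -1*1/5204 = -1/5204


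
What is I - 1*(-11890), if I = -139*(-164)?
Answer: 34686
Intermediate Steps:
I = 22796
I - 1*(-11890) = 22796 - 1*(-11890) = 22796 + 11890 = 34686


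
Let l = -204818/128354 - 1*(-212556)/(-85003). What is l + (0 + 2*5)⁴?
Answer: 54530029031361/5455237531 ≈ 9995.9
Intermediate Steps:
l = -22346278639/5455237531 (l = -204818*1/128354 + 212556*(-1/85003) = -102409/64177 - 212556/85003 = -22346278639/5455237531 ≈ -4.0963)
l + (0 + 2*5)⁴ = -22346278639/5455237531 + (0 + 2*5)⁴ = -22346278639/5455237531 + (0 + 10)⁴ = -22346278639/5455237531 + 10⁴ = -22346278639/5455237531 + 10000 = 54530029031361/5455237531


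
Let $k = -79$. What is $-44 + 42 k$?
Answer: $-3362$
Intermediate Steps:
$-44 + 42 k = -44 + 42 \left(-79\right) = -44 - 3318 = -3362$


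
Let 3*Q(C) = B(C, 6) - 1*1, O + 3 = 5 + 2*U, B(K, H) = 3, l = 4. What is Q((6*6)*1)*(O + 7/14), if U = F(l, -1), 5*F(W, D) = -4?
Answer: 3/5 ≈ 0.60000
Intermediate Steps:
F(W, D) = -4/5 (F(W, D) = (1/5)*(-4) = -4/5)
U = -4/5 ≈ -0.80000
O = 2/5 (O = -3 + (5 + 2*(-4/5)) = -3 + (5 - 8/5) = -3 + 17/5 = 2/5 ≈ 0.40000)
Q(C) = 2/3 (Q(C) = (3 - 1*1)/3 = (3 - 1)/3 = (1/3)*2 = 2/3)
Q((6*6)*1)*(O + 7/14) = 2*(2/5 + 7/14)/3 = 2*(2/5 + 7*(1/14))/3 = 2*(2/5 + 1/2)/3 = (2/3)*(9/10) = 3/5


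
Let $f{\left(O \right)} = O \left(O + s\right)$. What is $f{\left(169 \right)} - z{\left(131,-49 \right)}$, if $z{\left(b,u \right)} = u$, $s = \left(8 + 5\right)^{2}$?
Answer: $57171$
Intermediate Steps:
$s = 169$ ($s = 13^{2} = 169$)
$f{\left(O \right)} = O \left(169 + O\right)$ ($f{\left(O \right)} = O \left(O + 169\right) = O \left(169 + O\right)$)
$f{\left(169 \right)} - z{\left(131,-49 \right)} = 169 \left(169 + 169\right) - -49 = 169 \cdot 338 + 49 = 57122 + 49 = 57171$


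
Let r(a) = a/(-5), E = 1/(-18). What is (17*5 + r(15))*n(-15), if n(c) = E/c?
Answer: 41/135 ≈ 0.30370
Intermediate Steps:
E = -1/18 ≈ -0.055556
n(c) = -1/(18*c)
r(a) = -a/5 (r(a) = a*(-⅕) = -a/5)
(17*5 + r(15))*n(-15) = (17*5 - ⅕*15)*(-1/18/(-15)) = (85 - 3)*(-1/18*(-1/15)) = 82*(1/270) = 41/135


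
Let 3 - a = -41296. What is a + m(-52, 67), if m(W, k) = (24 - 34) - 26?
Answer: 41263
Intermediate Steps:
m(W, k) = -36 (m(W, k) = -10 - 26 = -36)
a = 41299 (a = 3 - 1*(-41296) = 3 + 41296 = 41299)
a + m(-52, 67) = 41299 - 36 = 41263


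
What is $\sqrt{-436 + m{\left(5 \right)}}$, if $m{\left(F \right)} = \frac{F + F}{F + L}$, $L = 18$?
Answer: $\frac{i \sqrt{230414}}{23} \approx 20.87 i$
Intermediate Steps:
$m{\left(F \right)} = \frac{2 F}{18 + F}$ ($m{\left(F \right)} = \frac{F + F}{F + 18} = \frac{2 F}{18 + F}$)
$\sqrt{-436 + m{\left(5 \right)}} = \sqrt{-436 + 2 \cdot 5 \frac{1}{18 + 5}} = \sqrt{-436 + 2 \cdot 5 \cdot \frac{1}{23}} = \sqrt{-436 + \frac{10}{23}} = \sqrt{- \frac{10018}{23}} = \frac{i \sqrt{230414}}{23}$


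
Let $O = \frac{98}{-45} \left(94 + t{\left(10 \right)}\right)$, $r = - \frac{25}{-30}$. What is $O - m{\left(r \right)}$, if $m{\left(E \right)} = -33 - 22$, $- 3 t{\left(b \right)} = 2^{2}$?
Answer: $- \frac{19819}{135} \approx -146.81$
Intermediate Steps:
$r = \frac{5}{6}$ ($r = \left(-25\right) \left(- \frac{1}{30}\right) = \frac{5}{6} \approx 0.83333$)
$t{\left(b \right)} = - \frac{4}{3}$ ($t{\left(b \right)} = - \frac{2^{2}}{3} = \left(- \frac{1}{3}\right) 4 = - \frac{4}{3}$)
$m{\left(E \right)} = -55$
$O = - \frac{27244}{135}$ ($O = \frac{98}{-45} \left(94 - \frac{4}{3}\right) = 98 \left(- \frac{1}{45}\right) \frac{278}{3} = \left(- \frac{98}{45}\right) \frac{278}{3} = - \frac{27244}{135} \approx -201.81$)
$O - m{\left(r \right)} = - \frac{27244}{135} - -55 = - \frac{27244}{135} + 55 = - \frac{19819}{135}$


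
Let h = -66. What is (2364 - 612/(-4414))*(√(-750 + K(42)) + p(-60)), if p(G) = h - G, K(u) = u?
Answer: -31305924/2207 + 10435308*I*√177/2207 ≈ -14185.0 + 62906.0*I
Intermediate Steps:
p(G) = -66 - G
(2364 - 612/(-4414))*(√(-750 + K(42)) + p(-60)) = (2364 - 612/(-4414))*(√(-750 + 42) + (-66 - 1*(-60))) = (2364 - 612*(-1/4414))*(√(-708) + (-66 + 60)) = (2364 + 306/2207)*(2*I*√177 - 6) = 5217654*(-6 + 2*I*√177)/2207 = -31305924/2207 + 10435308*I*√177/2207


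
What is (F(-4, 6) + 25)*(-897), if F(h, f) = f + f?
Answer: -33189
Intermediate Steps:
F(h, f) = 2*f
(F(-4, 6) + 25)*(-897) = (2*6 + 25)*(-897) = (12 + 25)*(-897) = 37*(-897) = -33189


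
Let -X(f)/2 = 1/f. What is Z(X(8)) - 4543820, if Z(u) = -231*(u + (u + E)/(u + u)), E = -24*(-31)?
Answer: -16800599/4 ≈ -4.2002e+6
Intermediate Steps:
E = 744
X(f) = -2/f
Z(u) = -231*u - 231*(744 + u)/(2*u) (Z(u) = -231*(u + (u + 744)/(u + u)) = -231*(u + (744 + u)/((2*u))) = -231*(u + (744 + u)*(1/(2*u))) = -231*(u + (744 + u)/(2*u)) = -231*u - 231*(744 + u)/(2*u))
Z(X(8)) - 4543820 = (-231/2 - 85932/((-2/8)) - (-462)/8) - 4543820 = (-231/2 - 85932/((-2*1/8)) - (-462)/8) - 4543820 = (-231/2 - 85932/(-1/4) - 231*(-1/4)) - 4543820 = (-231/2 - 85932*(-4) + 231/4) - 4543820 = (-231/2 + 343728 + 231/4) - 4543820 = 1374681/4 - 4543820 = -16800599/4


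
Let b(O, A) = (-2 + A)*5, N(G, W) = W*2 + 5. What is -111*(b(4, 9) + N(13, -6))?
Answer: -3108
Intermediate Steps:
N(G, W) = 5 + 2*W (N(G, W) = 2*W + 5 = 5 + 2*W)
b(O, A) = -10 + 5*A
-111*(b(4, 9) + N(13, -6)) = -111*((-10 + 5*9) + (5 + 2*(-6))) = -111*((-10 + 45) + (5 - 12)) = -111*(35 - 7) = -111*28 = -3108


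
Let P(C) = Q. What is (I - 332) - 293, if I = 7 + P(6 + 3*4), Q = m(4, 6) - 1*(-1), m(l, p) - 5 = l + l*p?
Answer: -584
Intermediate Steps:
m(l, p) = 5 + l + l*p (m(l, p) = 5 + (l + l*p) = 5 + l + l*p)
Q = 34 (Q = (5 + 4 + 4*6) - 1*(-1) = (5 + 4 + 24) + 1 = 33 + 1 = 34)
P(C) = 34
I = 41 (I = 7 + 34 = 41)
(I - 332) - 293 = (41 - 332) - 293 = -291 - 293 = -584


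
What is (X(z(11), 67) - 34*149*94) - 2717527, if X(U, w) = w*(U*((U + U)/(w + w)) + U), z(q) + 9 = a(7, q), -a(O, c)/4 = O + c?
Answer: -3192597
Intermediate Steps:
a(O, c) = -4*O - 4*c (a(O, c) = -4*(O + c) = -4*O - 4*c)
z(q) = -37 - 4*q (z(q) = -9 + (-4*7 - 4*q) = -9 + (-28 - 4*q) = -37 - 4*q)
X(U, w) = w*(U + U²/w) (X(U, w) = w*(U*((2*U)/((2*w))) + U) = w*(U*((2*U)*(1/(2*w))) + U) = w*(U*(U/w) + U) = w*(U²/w + U) = w*(U + U²/w))
(X(z(11), 67) - 34*149*94) - 2717527 = ((-37 - 4*11)*((-37 - 4*11) + 67) - 34*149*94) - 2717527 = ((-37 - 44)*((-37 - 44) + 67) - 5066*94) - 2717527 = (-81*(-81 + 67) - 476204) - 2717527 = (-81*(-14) - 476204) - 2717527 = (1134 - 476204) - 2717527 = -475070 - 2717527 = -3192597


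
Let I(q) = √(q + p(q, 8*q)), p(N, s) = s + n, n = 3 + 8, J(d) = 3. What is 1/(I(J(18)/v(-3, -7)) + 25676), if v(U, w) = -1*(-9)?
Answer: 1834/47089783 - √14/659256962 ≈ 3.8941e-5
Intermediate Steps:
v(U, w) = 9
n = 11
p(N, s) = 11 + s (p(N, s) = s + 11 = 11 + s)
I(q) = √(11 + 9*q) (I(q) = √(q + (11 + 8*q)) = √(11 + 9*q))
1/(I(J(18)/v(-3, -7)) + 25676) = 1/(√(11 + 9*(3/9)) + 25676) = 1/(√(11 + 9*(3*(⅑))) + 25676) = 1/(√(11 + 9*(⅓)) + 25676) = 1/(√(11 + 3) + 25676) = 1/(√14 + 25676) = 1/(25676 + √14)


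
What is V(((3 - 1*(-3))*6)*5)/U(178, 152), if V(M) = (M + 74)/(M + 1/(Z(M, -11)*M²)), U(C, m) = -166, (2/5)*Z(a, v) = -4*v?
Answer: -452628000/53246160083 ≈ -0.0085007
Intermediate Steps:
Z(a, v) = -10*v (Z(a, v) = 5*(-4*v)/2 = -10*v)
V(M) = (74 + M)/(M + 1/(110*M²)) (V(M) = (M + 74)/(M + 1/((-10*(-11))*M²)) = (74 + M)/(M + 1/(110*M²)))
V(((3 - 1*(-3))*6)*5)/U(178, 152) = (110*(((3 - 1*(-3))*6)*5)²*(74 + ((3 - 1*(-3))*6)*5)/(1 + 110*(((3 - 1*(-3))*6)*5)³))/(-166) = (110*(((3 + 3)*6)*5)²*(74 + ((3 + 3)*6)*5)/(1 + 110*(((3 + 3)*6)*5)³))*(-1/166) = (110*((6*6)*5)²*(74 + (6*6)*5)/(1 + 110*((6*6)*5)³))*(-1/166) = (110*(36*5)²*(74 + 36*5)/(1 + 110*(36*5)³))*(-1/166) = (110*180²*(74 + 180)/(1 + 110*180³))*(-1/166) = (110*32400*254/(1 + 110*5832000))*(-1/166) = (110*32400*254/(1 + 641520000))*(-1/166) = (110*32400*254/641520001)*(-1/166) = (110*32400*(1/641520001)*254)*(-1/166) = (905256000/641520001)*(-1/166) = -452628000/53246160083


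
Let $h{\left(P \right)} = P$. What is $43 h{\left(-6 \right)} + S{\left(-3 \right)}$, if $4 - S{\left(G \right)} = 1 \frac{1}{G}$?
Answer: $- \frac{761}{3} \approx -253.67$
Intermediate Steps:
$S{\left(G \right)} = 4 - \frac{1}{G}$ ($S{\left(G \right)} = 4 - 1 \frac{1}{G} = 4 - \frac{1}{G}$)
$43 h{\left(-6 \right)} + S{\left(-3 \right)} = 43 \left(-6\right) + \left(4 - \frac{1}{-3}\right) = -258 + \left(4 - - \frac{1}{3}\right) = -258 + \left(4 + \frac{1}{3}\right) = -258 + \frac{13}{3} = - \frac{761}{3}$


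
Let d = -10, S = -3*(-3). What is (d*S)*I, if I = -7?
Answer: 630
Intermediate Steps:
S = 9
(d*S)*I = -10*9*(-7) = -90*(-7) = 630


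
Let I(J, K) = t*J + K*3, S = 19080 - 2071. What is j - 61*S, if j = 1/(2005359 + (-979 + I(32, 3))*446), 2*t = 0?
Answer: -1631793776710/1572739 ≈ -1.0375e+6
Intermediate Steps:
t = 0 (t = (½)*0 = 0)
S = 17009
I(J, K) = 3*K (I(J, K) = 0*J + K*3 = 0 + 3*K = 3*K)
j = 1/1572739 (j = 1/(2005359 + (-979 + 3*3)*446) = 1/(2005359 + (-979 + 9)*446) = 1/(2005359 - 970*446) = 1/(2005359 - 432620) = 1/1572739 ≈ 6.3583e-7)
j - 61*S = 1/1572739 - 61*17009 = 1/1572739 - 1037549 = -1631793776710/1572739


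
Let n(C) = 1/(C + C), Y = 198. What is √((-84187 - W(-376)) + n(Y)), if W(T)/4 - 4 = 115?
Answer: I*√368792017/66 ≈ 290.97*I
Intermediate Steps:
W(T) = 476 (W(T) = 16 + 4*115 = 16 + 460 = 476)
n(C) = 1/(2*C)
√((-84187 - W(-376)) + n(Y)) = √((-84187 - 1*476) + (½)/198) = √((-84187 - 476) + (½)*(1/198)) = √(-84663 + 1/396) = √(-33526547/396) = I*√368792017/66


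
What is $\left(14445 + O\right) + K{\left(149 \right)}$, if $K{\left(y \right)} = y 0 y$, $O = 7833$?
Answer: $22278$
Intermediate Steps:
$K{\left(y \right)} = 0$ ($K{\left(y \right)} = 0 y = 0$)
$\left(14445 + O\right) + K{\left(149 \right)} = \left(14445 + 7833\right) + 0 = 22278 + 0 = 22278$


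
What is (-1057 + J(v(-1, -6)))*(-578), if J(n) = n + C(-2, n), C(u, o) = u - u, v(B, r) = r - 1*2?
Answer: 615570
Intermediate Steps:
v(B, r) = -2 + r (v(B, r) = r - 2 = -2 + r)
C(u, o) = 0
J(n) = n (J(n) = n + 0 = n)
(-1057 + J(v(-1, -6)))*(-578) = (-1057 + (-2 - 6))*(-578) = (-1057 - 8)*(-578) = -1065*(-578) = 615570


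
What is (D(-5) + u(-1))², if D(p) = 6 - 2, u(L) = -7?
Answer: 9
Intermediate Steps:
D(p) = 4
(D(-5) + u(-1))² = (4 - 7)² = (-3)² = 9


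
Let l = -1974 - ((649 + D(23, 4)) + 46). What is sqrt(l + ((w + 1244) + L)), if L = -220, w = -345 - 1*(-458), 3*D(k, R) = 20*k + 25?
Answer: I*sqrt(15243)/3 ≈ 41.154*I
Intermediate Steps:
D(k, R) = 25/3 + 20*k/3 (D(k, R) = (20*k + 25)/3 = (25 + 20*k)/3 = 25/3 + 20*k/3)
w = 113 (w = -345 + 458 = 113)
l = -8492/3 (l = -1974 - ((649 + (25/3 + (20/3)*23)) + 46) = -1974 - ((649 + (25/3 + 460/3)) + 46) = -1974 - ((649 + 485/3) + 46) = -1974 - (2432/3 + 46) = -1974 - 1*2570/3 = -1974 - 2570/3 = -8492/3 ≈ -2830.7)
sqrt(l + ((w + 1244) + L)) = sqrt(-8492/3 + ((113 + 1244) - 220)) = sqrt(-8492/3 + (1357 - 220)) = sqrt(-8492/3 + 1137) = sqrt(-5081/3) = I*sqrt(15243)/3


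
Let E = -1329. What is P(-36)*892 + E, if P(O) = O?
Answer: -33441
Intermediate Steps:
P(-36)*892 + E = -36*892 - 1329 = -32112 - 1329 = -33441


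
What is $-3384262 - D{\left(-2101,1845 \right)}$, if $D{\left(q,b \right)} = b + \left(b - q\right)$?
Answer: $-3390053$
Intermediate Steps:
$D{\left(q,b \right)} = - q + 2 b$
$-3384262 - D{\left(-2101,1845 \right)} = -3384262 - \left(\left(-1\right) \left(-2101\right) + 2 \cdot 1845\right) = -3384262 - \left(2101 + 3690\right) = -3384262 - 5791 = -3390053$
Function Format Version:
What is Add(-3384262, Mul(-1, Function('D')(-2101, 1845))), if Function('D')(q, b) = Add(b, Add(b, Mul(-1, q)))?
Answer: -3390053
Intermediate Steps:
Function('D')(q, b) = Add(Mul(-1, q), Mul(2, b))
Add(-3384262, Mul(-1, Function('D')(-2101, 1845))) = Add(-3384262, Mul(-1, Add(Mul(-1, -2101), Mul(2, 1845)))) = Add(-3384262, Mul(-1, Add(2101, 3690))) = Add(-3384262, Mul(-1, 5791)) = Add(-3384262, -5791) = -3390053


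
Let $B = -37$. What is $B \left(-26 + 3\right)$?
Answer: $851$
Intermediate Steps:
$B \left(-26 + 3\right) = - 37 \left(-26 + 3\right) = \left(-37\right) \left(-23\right) = 851$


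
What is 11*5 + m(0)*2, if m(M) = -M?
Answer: 55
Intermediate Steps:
11*5 + m(0)*2 = 11*5 - 1*0*2 = 55 + 0*2 = 55 + 0 = 55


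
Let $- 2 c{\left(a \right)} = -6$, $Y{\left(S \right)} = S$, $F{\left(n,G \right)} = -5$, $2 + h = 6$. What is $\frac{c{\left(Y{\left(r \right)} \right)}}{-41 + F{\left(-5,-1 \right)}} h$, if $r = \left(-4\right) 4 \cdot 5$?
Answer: $- \frac{6}{23} \approx -0.26087$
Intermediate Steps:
$h = 4$ ($h = -2 + 6 = 4$)
$r = -80$ ($r = \left(-16\right) 5 = -80$)
$c{\left(a \right)} = 3$ ($c{\left(a \right)} = \left(- \frac{1}{2}\right) \left(-6\right) = 3$)
$\frac{c{\left(Y{\left(r \right)} \right)}}{-41 + F{\left(-5,-1 \right)}} h = \frac{1}{-41 - 5} \cdot 3 \cdot 4 = \frac{1}{-46} \cdot 3 \cdot 4 = \left(- \frac{1}{46}\right) 3 \cdot 4 = \left(- \frac{3}{46}\right) 4 = - \frac{6}{23}$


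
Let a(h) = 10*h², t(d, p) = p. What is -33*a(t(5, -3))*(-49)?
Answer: 145530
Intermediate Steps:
-33*a(t(5, -3))*(-49) = -330*(-3)²*(-49) = -330*9*(-49) = -33*90*(-49) = -2970*(-49) = 145530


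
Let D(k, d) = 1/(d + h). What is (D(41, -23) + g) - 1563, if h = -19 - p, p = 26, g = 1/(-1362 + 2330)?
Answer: -25720953/16456 ≈ -1563.0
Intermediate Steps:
g = 1/968 ≈ 0.0010331
h = -45 (h = -19 - 1*26 = -19 - 26 = -45)
D(k, d) = 1/(-45 + d) (D(k, d) = 1/(d - 45) = 1/(-45 + d))
(D(41, -23) + g) - 1563 = (1/(-45 - 23) + 1/968) - 1563 = (1/(-68) + 1/968) - 1563 = (-1/68 + 1/968) - 1563 = -225/16456 - 1563 = -25720953/16456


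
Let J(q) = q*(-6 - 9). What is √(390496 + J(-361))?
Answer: √395911 ≈ 629.21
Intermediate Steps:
J(q) = -15*q (J(q) = q*(-15) = -15*q)
√(390496 + J(-361)) = √(390496 - 15*(-361)) = √(390496 + 5415) = √395911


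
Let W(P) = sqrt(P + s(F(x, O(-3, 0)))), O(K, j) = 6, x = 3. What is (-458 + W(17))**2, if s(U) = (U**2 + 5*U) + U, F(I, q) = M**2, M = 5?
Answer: 210556 - 5496*sqrt(22) ≈ 1.8478e+5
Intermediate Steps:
F(I, q) = 25 (F(I, q) = 5**2 = 25)
s(U) = U**2 + 6*U
W(P) = sqrt(775 + P) (W(P) = sqrt(P + 25*(6 + 25)) = sqrt(P + 25*31) = sqrt(P + 775) = sqrt(775 + P))
(-458 + W(17))**2 = (-458 + sqrt(775 + 17))**2 = (-458 + sqrt(792))**2 = (-458 + 6*sqrt(22))**2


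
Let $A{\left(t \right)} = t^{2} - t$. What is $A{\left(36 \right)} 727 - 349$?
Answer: $915671$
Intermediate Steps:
$A{\left(36 \right)} 727 - 349 = 36 \left(-1 + 36\right) 727 - 349 = 36 \cdot 35 \cdot 727 - 349 = 1260 \cdot 727 - 349 = 916020 - 349 = 915671$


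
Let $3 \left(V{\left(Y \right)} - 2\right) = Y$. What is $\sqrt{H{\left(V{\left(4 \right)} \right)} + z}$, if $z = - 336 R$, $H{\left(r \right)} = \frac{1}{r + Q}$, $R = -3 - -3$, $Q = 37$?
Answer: $\frac{\sqrt{3}}{11} \approx 0.15746$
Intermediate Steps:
$R = 0$ ($R = -3 + 3 = 0$)
$V{\left(Y \right)} = 2 + \frac{Y}{3}$
$H{\left(r \right)} = \frac{1}{37 + r}$ ($H{\left(r \right)} = \frac{1}{r + 37} = \frac{1}{37 + r}$)
$z = 0$ ($z = \left(-336\right) 0 = 0$)
$\sqrt{H{\left(V{\left(4 \right)} \right)} + z} = \sqrt{\frac{1}{37 + \left(2 + \frac{1}{3} \cdot 4\right)} + 0} = \sqrt{\frac{1}{37 + \left(2 + \frac{4}{3}\right)} + 0} = \sqrt{\frac{1}{37 + \frac{10}{3}} + 0} = \sqrt{\frac{1}{\frac{121}{3}} + 0} = \sqrt{\frac{3}{121} + 0} = \sqrt{\frac{3}{121}} = \frac{\sqrt{3}}{11}$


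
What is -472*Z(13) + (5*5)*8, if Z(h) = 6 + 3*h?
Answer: -21040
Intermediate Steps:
-472*Z(13) + (5*5)*8 = -472*(6 + 3*13) + (5*5)*8 = -472*(6 + 39) + 25*8 = -472*45 + 200 = -21240 + 200 = -21040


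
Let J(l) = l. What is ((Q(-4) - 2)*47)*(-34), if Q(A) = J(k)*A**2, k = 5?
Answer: -124644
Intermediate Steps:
Q(A) = 5*A**2
((Q(-4) - 2)*47)*(-34) = ((5*(-4)**2 - 2)*47)*(-34) = ((5*16 - 2)*47)*(-34) = ((80 - 2)*47)*(-34) = (78*47)*(-34) = 3666*(-34) = -124644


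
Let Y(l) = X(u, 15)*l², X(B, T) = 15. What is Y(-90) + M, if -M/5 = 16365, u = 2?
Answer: 39675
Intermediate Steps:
Y(l) = 15*l²
M = -81825 (M = -5*16365 = -81825)
Y(-90) + M = 15*(-90)² - 81825 = 15*8100 - 81825 = 121500 - 81825 = 39675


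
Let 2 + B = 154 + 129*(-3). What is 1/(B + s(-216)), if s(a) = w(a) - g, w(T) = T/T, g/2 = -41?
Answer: -1/152 ≈ -0.0065789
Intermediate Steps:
g = -82 (g = 2*(-41) = -82)
w(T) = 1
B = -235 (B = -2 + (154 + 129*(-3)) = -2 + (154 - 387) = -2 - 233 = -235)
s(a) = 83 (s(a) = 1 - 1*(-82) = 1 + 82 = 83)
1/(B + s(-216)) = 1/(-235 + 83) = 1/(-152) = -1/152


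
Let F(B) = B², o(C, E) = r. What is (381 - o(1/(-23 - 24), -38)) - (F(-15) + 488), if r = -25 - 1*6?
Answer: -301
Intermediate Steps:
r = -31 (r = -25 - 6 = -31)
o(C, E) = -31
(381 - o(1/(-23 - 24), -38)) - (F(-15) + 488) = (381 - 1*(-31)) - ((-15)² + 488) = (381 + 31) - (225 + 488) = 412 - 1*713 = 412 - 713 = -301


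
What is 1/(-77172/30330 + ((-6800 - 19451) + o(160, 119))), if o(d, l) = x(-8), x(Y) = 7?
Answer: -5055/132676282 ≈ -3.8100e-5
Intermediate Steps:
o(d, l) = 7
1/(-77172/30330 + ((-6800 - 19451) + o(160, 119))) = 1/(-77172/30330 + ((-6800 - 19451) + 7)) = 1/(-77172*1/30330 + (-26251 + 7)) = 1/(-12862/5055 - 26244) = 1/(-132676282/5055) = -5055/132676282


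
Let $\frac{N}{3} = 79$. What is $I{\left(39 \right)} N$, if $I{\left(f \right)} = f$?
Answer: $9243$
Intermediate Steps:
$N = 237$ ($N = 3 \cdot 79 = 237$)
$I{\left(39 \right)} N = 39 \cdot 237 = 9243$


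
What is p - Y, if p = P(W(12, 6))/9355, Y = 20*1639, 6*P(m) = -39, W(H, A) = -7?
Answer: -613313813/18710 ≈ -32780.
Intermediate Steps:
P(m) = -13/2 (P(m) = (1/6)*(-39) = -13/2)
Y = 32780
p = -13/18710 (p = -13/2/9355 = -13/2*1/9355 = -13/18710 ≈ -0.00069482)
p - Y = -13/18710 - 1*32780 = -13/18710 - 32780 = -613313813/18710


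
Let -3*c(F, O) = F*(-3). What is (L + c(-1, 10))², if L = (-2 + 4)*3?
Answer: 25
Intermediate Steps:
L = 6 (L = 2*3 = 6)
c(F, O) = F (c(F, O) = -F*(-3)/3 = -(-1)*F = F)
(L + c(-1, 10))² = (6 - 1)² = 5² = 25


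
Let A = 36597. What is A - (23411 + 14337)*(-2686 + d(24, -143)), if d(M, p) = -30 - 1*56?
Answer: 104674053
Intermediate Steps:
d(M, p) = -86 (d(M, p) = -30 - 56 = -86)
A - (23411 + 14337)*(-2686 + d(24, -143)) = 36597 - (23411 + 14337)*(-2686 - 86) = 36597 - 37748*(-2772) = 36597 - 1*(-104637456) = 36597 + 104637456 = 104674053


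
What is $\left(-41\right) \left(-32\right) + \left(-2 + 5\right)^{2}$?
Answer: $1321$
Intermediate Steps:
$\left(-41\right) \left(-32\right) + \left(-2 + 5\right)^{2} = 1312 + 3^{2} = 1312 + 9 = 1321$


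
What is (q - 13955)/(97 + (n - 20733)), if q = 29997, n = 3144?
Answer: -8021/8746 ≈ -0.91710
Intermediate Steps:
(q - 13955)/(97 + (n - 20733)) = (29997 - 13955)/(97 + (3144 - 20733)) = 16042/(97 - 17589) = 16042/(-17492) = 16042*(-1/17492) = -8021/8746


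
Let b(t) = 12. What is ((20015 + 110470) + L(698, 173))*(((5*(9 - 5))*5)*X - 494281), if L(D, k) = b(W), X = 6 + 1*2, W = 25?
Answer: -64397790057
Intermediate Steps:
X = 8 (X = 6 + 2 = 8)
L(D, k) = 12
((20015 + 110470) + L(698, 173))*(((5*(9 - 5))*5)*X - 494281) = ((20015 + 110470) + 12)*(((5*(9 - 5))*5)*8 - 494281) = (130485 + 12)*(((5*4)*5)*8 - 494281) = 130497*((20*5)*8 - 494281) = 130497*(100*8 - 494281) = 130497*(800 - 494281) = 130497*(-493481) = -64397790057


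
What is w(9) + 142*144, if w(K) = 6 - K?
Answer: 20445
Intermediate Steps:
w(9) + 142*144 = (6 - 1*9) + 142*144 = (6 - 9) + 20448 = -3 + 20448 = 20445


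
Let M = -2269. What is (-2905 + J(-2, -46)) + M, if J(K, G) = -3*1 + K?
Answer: -5179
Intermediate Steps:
J(K, G) = -3 + K
(-2905 + J(-2, -46)) + M = (-2905 + (-3 - 2)) - 2269 = (-2905 - 5) - 2269 = -2910 - 2269 = -5179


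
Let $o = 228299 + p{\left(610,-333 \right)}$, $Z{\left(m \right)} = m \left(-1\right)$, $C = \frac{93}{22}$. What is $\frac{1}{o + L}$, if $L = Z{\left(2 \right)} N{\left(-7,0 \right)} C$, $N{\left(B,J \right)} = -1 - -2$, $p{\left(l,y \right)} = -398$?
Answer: $\frac{11}{2506818} \approx 4.388 \cdot 10^{-6}$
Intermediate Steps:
$C = \frac{93}{22}$ ($C = 93 \cdot \frac{1}{22} = \frac{93}{22} \approx 4.2273$)
$N{\left(B,J \right)} = 1$ ($N{\left(B,J \right)} = -1 + 2 = 1$)
$Z{\left(m \right)} = - m$
$o = 227901$ ($o = 228299 - 398 = 227901$)
$L = - \frac{93}{11}$ ($L = \left(-1\right) 2 \cdot 1 \cdot \frac{93}{22} = \left(-2\right) 1 \cdot \frac{93}{22} = \left(-2\right) \frac{93}{22} = - \frac{93}{11} \approx -8.4545$)
$\frac{1}{o + L} = \frac{1}{227901 - \frac{93}{11}} = \frac{1}{\frac{2506818}{11}} = \frac{11}{2506818}$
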